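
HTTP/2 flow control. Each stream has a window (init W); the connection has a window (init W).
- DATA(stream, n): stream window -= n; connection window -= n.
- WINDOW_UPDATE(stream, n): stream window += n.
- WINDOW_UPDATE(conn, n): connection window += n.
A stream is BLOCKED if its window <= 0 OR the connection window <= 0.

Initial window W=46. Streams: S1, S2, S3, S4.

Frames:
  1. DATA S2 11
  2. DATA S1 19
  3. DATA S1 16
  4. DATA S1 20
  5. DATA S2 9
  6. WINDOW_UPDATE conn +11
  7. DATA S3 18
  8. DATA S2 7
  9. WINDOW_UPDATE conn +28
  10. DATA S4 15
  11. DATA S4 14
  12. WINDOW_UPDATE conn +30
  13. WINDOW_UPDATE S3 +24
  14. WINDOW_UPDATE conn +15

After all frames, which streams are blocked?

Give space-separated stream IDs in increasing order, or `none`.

Op 1: conn=35 S1=46 S2=35 S3=46 S4=46 blocked=[]
Op 2: conn=16 S1=27 S2=35 S3=46 S4=46 blocked=[]
Op 3: conn=0 S1=11 S2=35 S3=46 S4=46 blocked=[1, 2, 3, 4]
Op 4: conn=-20 S1=-9 S2=35 S3=46 S4=46 blocked=[1, 2, 3, 4]
Op 5: conn=-29 S1=-9 S2=26 S3=46 S4=46 blocked=[1, 2, 3, 4]
Op 6: conn=-18 S1=-9 S2=26 S3=46 S4=46 blocked=[1, 2, 3, 4]
Op 7: conn=-36 S1=-9 S2=26 S3=28 S4=46 blocked=[1, 2, 3, 4]
Op 8: conn=-43 S1=-9 S2=19 S3=28 S4=46 blocked=[1, 2, 3, 4]
Op 9: conn=-15 S1=-9 S2=19 S3=28 S4=46 blocked=[1, 2, 3, 4]
Op 10: conn=-30 S1=-9 S2=19 S3=28 S4=31 blocked=[1, 2, 3, 4]
Op 11: conn=-44 S1=-9 S2=19 S3=28 S4=17 blocked=[1, 2, 3, 4]
Op 12: conn=-14 S1=-9 S2=19 S3=28 S4=17 blocked=[1, 2, 3, 4]
Op 13: conn=-14 S1=-9 S2=19 S3=52 S4=17 blocked=[1, 2, 3, 4]
Op 14: conn=1 S1=-9 S2=19 S3=52 S4=17 blocked=[1]

Answer: S1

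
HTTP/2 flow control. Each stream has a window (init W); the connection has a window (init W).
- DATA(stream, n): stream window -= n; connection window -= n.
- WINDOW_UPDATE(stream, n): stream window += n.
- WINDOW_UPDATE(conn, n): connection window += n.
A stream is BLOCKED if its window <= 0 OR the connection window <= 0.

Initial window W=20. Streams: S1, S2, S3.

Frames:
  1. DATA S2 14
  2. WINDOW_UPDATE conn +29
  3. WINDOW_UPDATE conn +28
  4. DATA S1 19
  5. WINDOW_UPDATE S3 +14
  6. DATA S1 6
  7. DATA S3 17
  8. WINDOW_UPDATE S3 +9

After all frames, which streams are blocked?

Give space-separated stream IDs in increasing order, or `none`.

Op 1: conn=6 S1=20 S2=6 S3=20 blocked=[]
Op 2: conn=35 S1=20 S2=6 S3=20 blocked=[]
Op 3: conn=63 S1=20 S2=6 S3=20 blocked=[]
Op 4: conn=44 S1=1 S2=6 S3=20 blocked=[]
Op 5: conn=44 S1=1 S2=6 S3=34 blocked=[]
Op 6: conn=38 S1=-5 S2=6 S3=34 blocked=[1]
Op 7: conn=21 S1=-5 S2=6 S3=17 blocked=[1]
Op 8: conn=21 S1=-5 S2=6 S3=26 blocked=[1]

Answer: S1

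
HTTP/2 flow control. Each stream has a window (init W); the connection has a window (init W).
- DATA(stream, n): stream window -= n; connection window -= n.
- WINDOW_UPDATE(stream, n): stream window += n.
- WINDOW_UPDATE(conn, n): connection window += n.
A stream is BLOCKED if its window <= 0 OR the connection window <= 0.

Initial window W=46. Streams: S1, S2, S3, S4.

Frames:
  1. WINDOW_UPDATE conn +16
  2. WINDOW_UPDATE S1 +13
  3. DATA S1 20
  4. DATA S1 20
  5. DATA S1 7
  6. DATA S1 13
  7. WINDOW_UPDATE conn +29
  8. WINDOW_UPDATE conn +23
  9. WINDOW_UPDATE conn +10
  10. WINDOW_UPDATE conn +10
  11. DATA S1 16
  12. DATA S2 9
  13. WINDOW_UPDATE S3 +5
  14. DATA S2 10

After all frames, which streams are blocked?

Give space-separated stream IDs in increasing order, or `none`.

Answer: S1

Derivation:
Op 1: conn=62 S1=46 S2=46 S3=46 S4=46 blocked=[]
Op 2: conn=62 S1=59 S2=46 S3=46 S4=46 blocked=[]
Op 3: conn=42 S1=39 S2=46 S3=46 S4=46 blocked=[]
Op 4: conn=22 S1=19 S2=46 S3=46 S4=46 blocked=[]
Op 5: conn=15 S1=12 S2=46 S3=46 S4=46 blocked=[]
Op 6: conn=2 S1=-1 S2=46 S3=46 S4=46 blocked=[1]
Op 7: conn=31 S1=-1 S2=46 S3=46 S4=46 blocked=[1]
Op 8: conn=54 S1=-1 S2=46 S3=46 S4=46 blocked=[1]
Op 9: conn=64 S1=-1 S2=46 S3=46 S4=46 blocked=[1]
Op 10: conn=74 S1=-1 S2=46 S3=46 S4=46 blocked=[1]
Op 11: conn=58 S1=-17 S2=46 S3=46 S4=46 blocked=[1]
Op 12: conn=49 S1=-17 S2=37 S3=46 S4=46 blocked=[1]
Op 13: conn=49 S1=-17 S2=37 S3=51 S4=46 blocked=[1]
Op 14: conn=39 S1=-17 S2=27 S3=51 S4=46 blocked=[1]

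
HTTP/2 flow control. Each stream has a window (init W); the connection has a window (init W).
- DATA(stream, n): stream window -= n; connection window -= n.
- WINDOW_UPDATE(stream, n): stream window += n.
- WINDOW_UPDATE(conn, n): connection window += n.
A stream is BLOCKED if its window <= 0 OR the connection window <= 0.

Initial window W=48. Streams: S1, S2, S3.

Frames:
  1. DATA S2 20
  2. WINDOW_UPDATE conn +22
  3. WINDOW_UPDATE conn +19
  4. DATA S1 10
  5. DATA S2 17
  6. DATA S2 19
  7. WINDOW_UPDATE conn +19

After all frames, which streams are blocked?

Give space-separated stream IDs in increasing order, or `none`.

Op 1: conn=28 S1=48 S2=28 S3=48 blocked=[]
Op 2: conn=50 S1=48 S2=28 S3=48 blocked=[]
Op 3: conn=69 S1=48 S2=28 S3=48 blocked=[]
Op 4: conn=59 S1=38 S2=28 S3=48 blocked=[]
Op 5: conn=42 S1=38 S2=11 S3=48 blocked=[]
Op 6: conn=23 S1=38 S2=-8 S3=48 blocked=[2]
Op 7: conn=42 S1=38 S2=-8 S3=48 blocked=[2]

Answer: S2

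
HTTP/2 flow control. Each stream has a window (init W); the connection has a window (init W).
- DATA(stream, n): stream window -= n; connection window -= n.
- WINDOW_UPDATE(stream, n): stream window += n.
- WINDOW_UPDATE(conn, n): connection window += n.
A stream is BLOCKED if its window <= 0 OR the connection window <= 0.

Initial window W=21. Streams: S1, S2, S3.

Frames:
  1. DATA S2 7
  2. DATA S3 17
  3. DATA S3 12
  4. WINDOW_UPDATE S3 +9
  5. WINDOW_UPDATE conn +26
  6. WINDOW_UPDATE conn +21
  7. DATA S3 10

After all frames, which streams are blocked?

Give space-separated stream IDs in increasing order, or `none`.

Op 1: conn=14 S1=21 S2=14 S3=21 blocked=[]
Op 2: conn=-3 S1=21 S2=14 S3=4 blocked=[1, 2, 3]
Op 3: conn=-15 S1=21 S2=14 S3=-8 blocked=[1, 2, 3]
Op 4: conn=-15 S1=21 S2=14 S3=1 blocked=[1, 2, 3]
Op 5: conn=11 S1=21 S2=14 S3=1 blocked=[]
Op 6: conn=32 S1=21 S2=14 S3=1 blocked=[]
Op 7: conn=22 S1=21 S2=14 S3=-9 blocked=[3]

Answer: S3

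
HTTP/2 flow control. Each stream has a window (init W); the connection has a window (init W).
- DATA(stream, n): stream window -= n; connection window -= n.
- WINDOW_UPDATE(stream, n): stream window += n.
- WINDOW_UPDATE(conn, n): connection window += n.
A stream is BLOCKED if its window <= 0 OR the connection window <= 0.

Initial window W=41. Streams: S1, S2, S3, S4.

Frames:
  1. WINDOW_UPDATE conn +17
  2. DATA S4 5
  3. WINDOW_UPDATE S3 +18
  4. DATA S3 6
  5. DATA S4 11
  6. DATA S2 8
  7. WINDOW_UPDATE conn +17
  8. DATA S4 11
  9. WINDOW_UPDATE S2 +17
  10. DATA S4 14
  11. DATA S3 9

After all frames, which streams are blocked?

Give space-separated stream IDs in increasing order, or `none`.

Op 1: conn=58 S1=41 S2=41 S3=41 S4=41 blocked=[]
Op 2: conn=53 S1=41 S2=41 S3=41 S4=36 blocked=[]
Op 3: conn=53 S1=41 S2=41 S3=59 S4=36 blocked=[]
Op 4: conn=47 S1=41 S2=41 S3=53 S4=36 blocked=[]
Op 5: conn=36 S1=41 S2=41 S3=53 S4=25 blocked=[]
Op 6: conn=28 S1=41 S2=33 S3=53 S4=25 blocked=[]
Op 7: conn=45 S1=41 S2=33 S3=53 S4=25 blocked=[]
Op 8: conn=34 S1=41 S2=33 S3=53 S4=14 blocked=[]
Op 9: conn=34 S1=41 S2=50 S3=53 S4=14 blocked=[]
Op 10: conn=20 S1=41 S2=50 S3=53 S4=0 blocked=[4]
Op 11: conn=11 S1=41 S2=50 S3=44 S4=0 blocked=[4]

Answer: S4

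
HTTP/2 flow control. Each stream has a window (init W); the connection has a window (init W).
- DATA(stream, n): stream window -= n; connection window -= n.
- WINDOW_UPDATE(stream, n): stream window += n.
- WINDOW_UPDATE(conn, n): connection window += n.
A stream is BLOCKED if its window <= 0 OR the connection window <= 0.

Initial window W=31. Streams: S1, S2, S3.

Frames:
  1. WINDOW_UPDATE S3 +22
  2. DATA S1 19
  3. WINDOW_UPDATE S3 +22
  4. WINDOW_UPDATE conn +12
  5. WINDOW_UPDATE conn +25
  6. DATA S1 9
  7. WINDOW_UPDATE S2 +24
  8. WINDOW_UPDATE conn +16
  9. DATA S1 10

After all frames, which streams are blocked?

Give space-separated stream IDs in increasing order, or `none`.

Op 1: conn=31 S1=31 S2=31 S3=53 blocked=[]
Op 2: conn=12 S1=12 S2=31 S3=53 blocked=[]
Op 3: conn=12 S1=12 S2=31 S3=75 blocked=[]
Op 4: conn=24 S1=12 S2=31 S3=75 blocked=[]
Op 5: conn=49 S1=12 S2=31 S3=75 blocked=[]
Op 6: conn=40 S1=3 S2=31 S3=75 blocked=[]
Op 7: conn=40 S1=3 S2=55 S3=75 blocked=[]
Op 8: conn=56 S1=3 S2=55 S3=75 blocked=[]
Op 9: conn=46 S1=-7 S2=55 S3=75 blocked=[1]

Answer: S1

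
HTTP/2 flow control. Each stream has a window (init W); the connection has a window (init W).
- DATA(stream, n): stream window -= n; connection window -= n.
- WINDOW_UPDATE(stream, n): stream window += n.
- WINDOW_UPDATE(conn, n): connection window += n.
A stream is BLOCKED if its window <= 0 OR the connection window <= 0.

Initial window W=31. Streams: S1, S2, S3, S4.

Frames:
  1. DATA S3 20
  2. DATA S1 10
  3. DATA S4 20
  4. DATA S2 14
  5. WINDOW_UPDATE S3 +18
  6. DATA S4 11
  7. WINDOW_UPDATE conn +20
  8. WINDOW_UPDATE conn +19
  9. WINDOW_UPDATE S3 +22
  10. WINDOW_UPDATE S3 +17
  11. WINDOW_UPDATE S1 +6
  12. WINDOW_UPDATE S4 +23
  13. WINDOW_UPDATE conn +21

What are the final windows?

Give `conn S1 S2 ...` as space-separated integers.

Answer: 16 27 17 68 23

Derivation:
Op 1: conn=11 S1=31 S2=31 S3=11 S4=31 blocked=[]
Op 2: conn=1 S1=21 S2=31 S3=11 S4=31 blocked=[]
Op 3: conn=-19 S1=21 S2=31 S3=11 S4=11 blocked=[1, 2, 3, 4]
Op 4: conn=-33 S1=21 S2=17 S3=11 S4=11 blocked=[1, 2, 3, 4]
Op 5: conn=-33 S1=21 S2=17 S3=29 S4=11 blocked=[1, 2, 3, 4]
Op 6: conn=-44 S1=21 S2=17 S3=29 S4=0 blocked=[1, 2, 3, 4]
Op 7: conn=-24 S1=21 S2=17 S3=29 S4=0 blocked=[1, 2, 3, 4]
Op 8: conn=-5 S1=21 S2=17 S3=29 S4=0 blocked=[1, 2, 3, 4]
Op 9: conn=-5 S1=21 S2=17 S3=51 S4=0 blocked=[1, 2, 3, 4]
Op 10: conn=-5 S1=21 S2=17 S3=68 S4=0 blocked=[1, 2, 3, 4]
Op 11: conn=-5 S1=27 S2=17 S3=68 S4=0 blocked=[1, 2, 3, 4]
Op 12: conn=-5 S1=27 S2=17 S3=68 S4=23 blocked=[1, 2, 3, 4]
Op 13: conn=16 S1=27 S2=17 S3=68 S4=23 blocked=[]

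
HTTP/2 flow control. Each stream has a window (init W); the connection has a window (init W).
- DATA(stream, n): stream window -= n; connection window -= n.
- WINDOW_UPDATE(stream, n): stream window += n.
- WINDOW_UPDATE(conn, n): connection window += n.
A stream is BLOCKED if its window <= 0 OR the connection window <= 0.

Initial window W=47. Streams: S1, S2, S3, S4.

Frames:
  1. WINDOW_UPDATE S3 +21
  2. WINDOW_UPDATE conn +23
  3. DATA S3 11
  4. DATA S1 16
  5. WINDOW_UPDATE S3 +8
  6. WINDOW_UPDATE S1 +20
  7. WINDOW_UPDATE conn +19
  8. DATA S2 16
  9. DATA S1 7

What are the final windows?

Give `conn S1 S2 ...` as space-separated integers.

Op 1: conn=47 S1=47 S2=47 S3=68 S4=47 blocked=[]
Op 2: conn=70 S1=47 S2=47 S3=68 S4=47 blocked=[]
Op 3: conn=59 S1=47 S2=47 S3=57 S4=47 blocked=[]
Op 4: conn=43 S1=31 S2=47 S3=57 S4=47 blocked=[]
Op 5: conn=43 S1=31 S2=47 S3=65 S4=47 blocked=[]
Op 6: conn=43 S1=51 S2=47 S3=65 S4=47 blocked=[]
Op 7: conn=62 S1=51 S2=47 S3=65 S4=47 blocked=[]
Op 8: conn=46 S1=51 S2=31 S3=65 S4=47 blocked=[]
Op 9: conn=39 S1=44 S2=31 S3=65 S4=47 blocked=[]

Answer: 39 44 31 65 47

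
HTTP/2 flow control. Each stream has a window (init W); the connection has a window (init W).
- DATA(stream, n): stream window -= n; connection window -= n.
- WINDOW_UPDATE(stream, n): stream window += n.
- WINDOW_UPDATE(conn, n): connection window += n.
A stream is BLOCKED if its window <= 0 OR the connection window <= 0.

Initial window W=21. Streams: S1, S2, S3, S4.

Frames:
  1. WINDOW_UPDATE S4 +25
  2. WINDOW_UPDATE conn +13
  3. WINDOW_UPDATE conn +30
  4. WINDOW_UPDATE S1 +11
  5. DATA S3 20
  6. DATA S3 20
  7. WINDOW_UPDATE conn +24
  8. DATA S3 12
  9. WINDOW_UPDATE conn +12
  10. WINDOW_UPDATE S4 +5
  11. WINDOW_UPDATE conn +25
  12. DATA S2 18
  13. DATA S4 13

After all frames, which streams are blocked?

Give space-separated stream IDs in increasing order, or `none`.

Op 1: conn=21 S1=21 S2=21 S3=21 S4=46 blocked=[]
Op 2: conn=34 S1=21 S2=21 S3=21 S4=46 blocked=[]
Op 3: conn=64 S1=21 S2=21 S3=21 S4=46 blocked=[]
Op 4: conn=64 S1=32 S2=21 S3=21 S4=46 blocked=[]
Op 5: conn=44 S1=32 S2=21 S3=1 S4=46 blocked=[]
Op 6: conn=24 S1=32 S2=21 S3=-19 S4=46 blocked=[3]
Op 7: conn=48 S1=32 S2=21 S3=-19 S4=46 blocked=[3]
Op 8: conn=36 S1=32 S2=21 S3=-31 S4=46 blocked=[3]
Op 9: conn=48 S1=32 S2=21 S3=-31 S4=46 blocked=[3]
Op 10: conn=48 S1=32 S2=21 S3=-31 S4=51 blocked=[3]
Op 11: conn=73 S1=32 S2=21 S3=-31 S4=51 blocked=[3]
Op 12: conn=55 S1=32 S2=3 S3=-31 S4=51 blocked=[3]
Op 13: conn=42 S1=32 S2=3 S3=-31 S4=38 blocked=[3]

Answer: S3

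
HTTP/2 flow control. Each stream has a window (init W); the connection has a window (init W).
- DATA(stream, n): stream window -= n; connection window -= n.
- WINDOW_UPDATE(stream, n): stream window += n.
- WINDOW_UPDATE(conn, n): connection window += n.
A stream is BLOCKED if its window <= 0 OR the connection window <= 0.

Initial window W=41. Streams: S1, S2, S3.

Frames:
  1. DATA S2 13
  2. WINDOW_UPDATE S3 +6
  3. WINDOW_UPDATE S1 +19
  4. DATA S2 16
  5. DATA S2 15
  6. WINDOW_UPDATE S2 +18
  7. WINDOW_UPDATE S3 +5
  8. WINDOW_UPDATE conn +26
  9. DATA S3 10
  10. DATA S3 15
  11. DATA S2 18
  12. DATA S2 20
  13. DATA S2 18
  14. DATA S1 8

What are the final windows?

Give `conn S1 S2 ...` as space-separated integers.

Answer: -66 52 -41 27

Derivation:
Op 1: conn=28 S1=41 S2=28 S3=41 blocked=[]
Op 2: conn=28 S1=41 S2=28 S3=47 blocked=[]
Op 3: conn=28 S1=60 S2=28 S3=47 blocked=[]
Op 4: conn=12 S1=60 S2=12 S3=47 blocked=[]
Op 5: conn=-3 S1=60 S2=-3 S3=47 blocked=[1, 2, 3]
Op 6: conn=-3 S1=60 S2=15 S3=47 blocked=[1, 2, 3]
Op 7: conn=-3 S1=60 S2=15 S3=52 blocked=[1, 2, 3]
Op 8: conn=23 S1=60 S2=15 S3=52 blocked=[]
Op 9: conn=13 S1=60 S2=15 S3=42 blocked=[]
Op 10: conn=-2 S1=60 S2=15 S3=27 blocked=[1, 2, 3]
Op 11: conn=-20 S1=60 S2=-3 S3=27 blocked=[1, 2, 3]
Op 12: conn=-40 S1=60 S2=-23 S3=27 blocked=[1, 2, 3]
Op 13: conn=-58 S1=60 S2=-41 S3=27 blocked=[1, 2, 3]
Op 14: conn=-66 S1=52 S2=-41 S3=27 blocked=[1, 2, 3]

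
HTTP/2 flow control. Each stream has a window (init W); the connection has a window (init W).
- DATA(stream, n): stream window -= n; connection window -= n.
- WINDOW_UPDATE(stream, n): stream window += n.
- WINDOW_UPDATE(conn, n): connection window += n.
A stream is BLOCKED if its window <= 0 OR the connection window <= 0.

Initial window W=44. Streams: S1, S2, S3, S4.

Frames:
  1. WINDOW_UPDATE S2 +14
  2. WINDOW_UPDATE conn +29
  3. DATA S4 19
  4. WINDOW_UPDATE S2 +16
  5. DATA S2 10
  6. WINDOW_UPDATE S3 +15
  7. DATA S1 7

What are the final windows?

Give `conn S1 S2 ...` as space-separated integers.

Op 1: conn=44 S1=44 S2=58 S3=44 S4=44 blocked=[]
Op 2: conn=73 S1=44 S2=58 S3=44 S4=44 blocked=[]
Op 3: conn=54 S1=44 S2=58 S3=44 S4=25 blocked=[]
Op 4: conn=54 S1=44 S2=74 S3=44 S4=25 blocked=[]
Op 5: conn=44 S1=44 S2=64 S3=44 S4=25 blocked=[]
Op 6: conn=44 S1=44 S2=64 S3=59 S4=25 blocked=[]
Op 7: conn=37 S1=37 S2=64 S3=59 S4=25 blocked=[]

Answer: 37 37 64 59 25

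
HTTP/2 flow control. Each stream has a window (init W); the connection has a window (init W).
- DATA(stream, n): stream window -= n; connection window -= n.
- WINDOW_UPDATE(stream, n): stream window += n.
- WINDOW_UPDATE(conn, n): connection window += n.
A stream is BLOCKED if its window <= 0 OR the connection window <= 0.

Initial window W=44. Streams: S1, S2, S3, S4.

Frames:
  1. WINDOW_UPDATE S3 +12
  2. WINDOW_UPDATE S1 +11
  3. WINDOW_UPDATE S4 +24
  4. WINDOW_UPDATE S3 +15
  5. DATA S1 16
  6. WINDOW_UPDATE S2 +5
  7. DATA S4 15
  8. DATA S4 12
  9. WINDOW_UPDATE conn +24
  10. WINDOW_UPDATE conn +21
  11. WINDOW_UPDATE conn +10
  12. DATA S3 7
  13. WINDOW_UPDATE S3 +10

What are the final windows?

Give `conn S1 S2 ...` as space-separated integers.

Op 1: conn=44 S1=44 S2=44 S3=56 S4=44 blocked=[]
Op 2: conn=44 S1=55 S2=44 S3=56 S4=44 blocked=[]
Op 3: conn=44 S1=55 S2=44 S3=56 S4=68 blocked=[]
Op 4: conn=44 S1=55 S2=44 S3=71 S4=68 blocked=[]
Op 5: conn=28 S1=39 S2=44 S3=71 S4=68 blocked=[]
Op 6: conn=28 S1=39 S2=49 S3=71 S4=68 blocked=[]
Op 7: conn=13 S1=39 S2=49 S3=71 S4=53 blocked=[]
Op 8: conn=1 S1=39 S2=49 S3=71 S4=41 blocked=[]
Op 9: conn=25 S1=39 S2=49 S3=71 S4=41 blocked=[]
Op 10: conn=46 S1=39 S2=49 S3=71 S4=41 blocked=[]
Op 11: conn=56 S1=39 S2=49 S3=71 S4=41 blocked=[]
Op 12: conn=49 S1=39 S2=49 S3=64 S4=41 blocked=[]
Op 13: conn=49 S1=39 S2=49 S3=74 S4=41 blocked=[]

Answer: 49 39 49 74 41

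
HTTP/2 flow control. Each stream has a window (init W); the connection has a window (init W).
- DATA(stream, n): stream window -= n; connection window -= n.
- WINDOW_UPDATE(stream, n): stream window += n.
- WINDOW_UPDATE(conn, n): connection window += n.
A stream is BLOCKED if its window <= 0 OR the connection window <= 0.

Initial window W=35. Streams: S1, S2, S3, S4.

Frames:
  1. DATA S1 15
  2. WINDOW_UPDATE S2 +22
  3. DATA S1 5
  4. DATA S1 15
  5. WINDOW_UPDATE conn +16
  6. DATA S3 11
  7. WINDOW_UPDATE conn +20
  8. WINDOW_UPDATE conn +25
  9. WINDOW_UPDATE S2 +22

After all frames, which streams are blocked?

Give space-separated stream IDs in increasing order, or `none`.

Op 1: conn=20 S1=20 S2=35 S3=35 S4=35 blocked=[]
Op 2: conn=20 S1=20 S2=57 S3=35 S4=35 blocked=[]
Op 3: conn=15 S1=15 S2=57 S3=35 S4=35 blocked=[]
Op 4: conn=0 S1=0 S2=57 S3=35 S4=35 blocked=[1, 2, 3, 4]
Op 5: conn=16 S1=0 S2=57 S3=35 S4=35 blocked=[1]
Op 6: conn=5 S1=0 S2=57 S3=24 S4=35 blocked=[1]
Op 7: conn=25 S1=0 S2=57 S3=24 S4=35 blocked=[1]
Op 8: conn=50 S1=0 S2=57 S3=24 S4=35 blocked=[1]
Op 9: conn=50 S1=0 S2=79 S3=24 S4=35 blocked=[1]

Answer: S1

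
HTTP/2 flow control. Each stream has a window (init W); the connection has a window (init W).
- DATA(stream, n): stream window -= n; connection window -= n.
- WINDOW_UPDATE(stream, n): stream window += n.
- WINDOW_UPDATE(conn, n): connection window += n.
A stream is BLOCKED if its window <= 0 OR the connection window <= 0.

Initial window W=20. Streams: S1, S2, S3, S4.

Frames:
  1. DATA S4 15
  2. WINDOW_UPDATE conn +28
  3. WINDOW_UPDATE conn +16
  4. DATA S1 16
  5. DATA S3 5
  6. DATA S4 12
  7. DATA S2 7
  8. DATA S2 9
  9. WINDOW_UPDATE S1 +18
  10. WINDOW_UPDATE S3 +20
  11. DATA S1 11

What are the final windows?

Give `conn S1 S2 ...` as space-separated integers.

Answer: -11 11 4 35 -7

Derivation:
Op 1: conn=5 S1=20 S2=20 S3=20 S4=5 blocked=[]
Op 2: conn=33 S1=20 S2=20 S3=20 S4=5 blocked=[]
Op 3: conn=49 S1=20 S2=20 S3=20 S4=5 blocked=[]
Op 4: conn=33 S1=4 S2=20 S3=20 S4=5 blocked=[]
Op 5: conn=28 S1=4 S2=20 S3=15 S4=5 blocked=[]
Op 6: conn=16 S1=4 S2=20 S3=15 S4=-7 blocked=[4]
Op 7: conn=9 S1=4 S2=13 S3=15 S4=-7 blocked=[4]
Op 8: conn=0 S1=4 S2=4 S3=15 S4=-7 blocked=[1, 2, 3, 4]
Op 9: conn=0 S1=22 S2=4 S3=15 S4=-7 blocked=[1, 2, 3, 4]
Op 10: conn=0 S1=22 S2=4 S3=35 S4=-7 blocked=[1, 2, 3, 4]
Op 11: conn=-11 S1=11 S2=4 S3=35 S4=-7 blocked=[1, 2, 3, 4]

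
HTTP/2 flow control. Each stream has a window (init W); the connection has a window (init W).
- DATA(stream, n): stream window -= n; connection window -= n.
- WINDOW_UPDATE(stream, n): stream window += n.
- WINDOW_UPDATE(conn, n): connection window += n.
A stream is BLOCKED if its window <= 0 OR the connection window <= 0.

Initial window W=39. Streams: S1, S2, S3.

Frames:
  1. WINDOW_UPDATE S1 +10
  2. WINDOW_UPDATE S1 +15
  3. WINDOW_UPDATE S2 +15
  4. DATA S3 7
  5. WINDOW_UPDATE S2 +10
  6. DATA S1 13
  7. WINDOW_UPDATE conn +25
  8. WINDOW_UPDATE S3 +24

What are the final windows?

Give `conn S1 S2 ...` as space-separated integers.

Op 1: conn=39 S1=49 S2=39 S3=39 blocked=[]
Op 2: conn=39 S1=64 S2=39 S3=39 blocked=[]
Op 3: conn=39 S1=64 S2=54 S3=39 blocked=[]
Op 4: conn=32 S1=64 S2=54 S3=32 blocked=[]
Op 5: conn=32 S1=64 S2=64 S3=32 blocked=[]
Op 6: conn=19 S1=51 S2=64 S3=32 blocked=[]
Op 7: conn=44 S1=51 S2=64 S3=32 blocked=[]
Op 8: conn=44 S1=51 S2=64 S3=56 blocked=[]

Answer: 44 51 64 56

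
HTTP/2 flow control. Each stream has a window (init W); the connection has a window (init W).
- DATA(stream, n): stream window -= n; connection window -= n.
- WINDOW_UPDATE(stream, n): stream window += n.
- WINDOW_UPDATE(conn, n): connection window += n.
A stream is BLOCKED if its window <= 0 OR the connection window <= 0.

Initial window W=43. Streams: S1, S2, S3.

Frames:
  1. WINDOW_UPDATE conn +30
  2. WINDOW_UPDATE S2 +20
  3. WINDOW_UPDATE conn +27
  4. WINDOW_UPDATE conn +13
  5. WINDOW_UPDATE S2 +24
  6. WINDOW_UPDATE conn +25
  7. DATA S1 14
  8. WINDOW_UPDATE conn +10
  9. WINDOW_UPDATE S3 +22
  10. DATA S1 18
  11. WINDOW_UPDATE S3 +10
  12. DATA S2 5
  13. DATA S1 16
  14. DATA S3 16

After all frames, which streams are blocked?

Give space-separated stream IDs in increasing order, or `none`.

Op 1: conn=73 S1=43 S2=43 S3=43 blocked=[]
Op 2: conn=73 S1=43 S2=63 S3=43 blocked=[]
Op 3: conn=100 S1=43 S2=63 S3=43 blocked=[]
Op 4: conn=113 S1=43 S2=63 S3=43 blocked=[]
Op 5: conn=113 S1=43 S2=87 S3=43 blocked=[]
Op 6: conn=138 S1=43 S2=87 S3=43 blocked=[]
Op 7: conn=124 S1=29 S2=87 S3=43 blocked=[]
Op 8: conn=134 S1=29 S2=87 S3=43 blocked=[]
Op 9: conn=134 S1=29 S2=87 S3=65 blocked=[]
Op 10: conn=116 S1=11 S2=87 S3=65 blocked=[]
Op 11: conn=116 S1=11 S2=87 S3=75 blocked=[]
Op 12: conn=111 S1=11 S2=82 S3=75 blocked=[]
Op 13: conn=95 S1=-5 S2=82 S3=75 blocked=[1]
Op 14: conn=79 S1=-5 S2=82 S3=59 blocked=[1]

Answer: S1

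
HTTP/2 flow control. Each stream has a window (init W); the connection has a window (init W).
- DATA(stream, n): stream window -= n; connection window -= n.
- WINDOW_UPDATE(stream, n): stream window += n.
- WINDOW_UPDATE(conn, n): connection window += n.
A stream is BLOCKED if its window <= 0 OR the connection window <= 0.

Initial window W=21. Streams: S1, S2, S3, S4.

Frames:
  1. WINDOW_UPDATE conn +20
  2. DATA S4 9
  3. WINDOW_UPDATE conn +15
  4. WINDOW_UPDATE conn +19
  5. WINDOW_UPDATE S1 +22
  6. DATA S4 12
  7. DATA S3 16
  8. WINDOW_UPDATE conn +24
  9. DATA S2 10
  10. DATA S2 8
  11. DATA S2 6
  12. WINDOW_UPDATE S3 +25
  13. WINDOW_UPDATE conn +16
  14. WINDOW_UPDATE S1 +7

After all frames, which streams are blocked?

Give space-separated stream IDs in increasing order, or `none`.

Answer: S2 S4

Derivation:
Op 1: conn=41 S1=21 S2=21 S3=21 S4=21 blocked=[]
Op 2: conn=32 S1=21 S2=21 S3=21 S4=12 blocked=[]
Op 3: conn=47 S1=21 S2=21 S3=21 S4=12 blocked=[]
Op 4: conn=66 S1=21 S2=21 S3=21 S4=12 blocked=[]
Op 5: conn=66 S1=43 S2=21 S3=21 S4=12 blocked=[]
Op 6: conn=54 S1=43 S2=21 S3=21 S4=0 blocked=[4]
Op 7: conn=38 S1=43 S2=21 S3=5 S4=0 blocked=[4]
Op 8: conn=62 S1=43 S2=21 S3=5 S4=0 blocked=[4]
Op 9: conn=52 S1=43 S2=11 S3=5 S4=0 blocked=[4]
Op 10: conn=44 S1=43 S2=3 S3=5 S4=0 blocked=[4]
Op 11: conn=38 S1=43 S2=-3 S3=5 S4=0 blocked=[2, 4]
Op 12: conn=38 S1=43 S2=-3 S3=30 S4=0 blocked=[2, 4]
Op 13: conn=54 S1=43 S2=-3 S3=30 S4=0 blocked=[2, 4]
Op 14: conn=54 S1=50 S2=-3 S3=30 S4=0 blocked=[2, 4]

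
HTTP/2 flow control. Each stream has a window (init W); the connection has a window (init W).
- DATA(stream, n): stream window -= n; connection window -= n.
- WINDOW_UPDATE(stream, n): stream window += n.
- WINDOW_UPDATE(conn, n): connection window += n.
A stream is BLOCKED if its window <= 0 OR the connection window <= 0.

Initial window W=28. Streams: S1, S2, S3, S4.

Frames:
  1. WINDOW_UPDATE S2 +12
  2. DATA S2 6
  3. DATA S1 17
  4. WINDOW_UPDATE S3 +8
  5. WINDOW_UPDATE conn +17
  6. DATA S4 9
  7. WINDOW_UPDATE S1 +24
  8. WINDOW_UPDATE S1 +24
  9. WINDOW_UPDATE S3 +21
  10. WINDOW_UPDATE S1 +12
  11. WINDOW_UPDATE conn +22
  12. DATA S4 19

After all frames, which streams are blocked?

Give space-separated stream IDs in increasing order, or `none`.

Op 1: conn=28 S1=28 S2=40 S3=28 S4=28 blocked=[]
Op 2: conn=22 S1=28 S2=34 S3=28 S4=28 blocked=[]
Op 3: conn=5 S1=11 S2=34 S3=28 S4=28 blocked=[]
Op 4: conn=5 S1=11 S2=34 S3=36 S4=28 blocked=[]
Op 5: conn=22 S1=11 S2=34 S3=36 S4=28 blocked=[]
Op 6: conn=13 S1=11 S2=34 S3=36 S4=19 blocked=[]
Op 7: conn=13 S1=35 S2=34 S3=36 S4=19 blocked=[]
Op 8: conn=13 S1=59 S2=34 S3=36 S4=19 blocked=[]
Op 9: conn=13 S1=59 S2=34 S3=57 S4=19 blocked=[]
Op 10: conn=13 S1=71 S2=34 S3=57 S4=19 blocked=[]
Op 11: conn=35 S1=71 S2=34 S3=57 S4=19 blocked=[]
Op 12: conn=16 S1=71 S2=34 S3=57 S4=0 blocked=[4]

Answer: S4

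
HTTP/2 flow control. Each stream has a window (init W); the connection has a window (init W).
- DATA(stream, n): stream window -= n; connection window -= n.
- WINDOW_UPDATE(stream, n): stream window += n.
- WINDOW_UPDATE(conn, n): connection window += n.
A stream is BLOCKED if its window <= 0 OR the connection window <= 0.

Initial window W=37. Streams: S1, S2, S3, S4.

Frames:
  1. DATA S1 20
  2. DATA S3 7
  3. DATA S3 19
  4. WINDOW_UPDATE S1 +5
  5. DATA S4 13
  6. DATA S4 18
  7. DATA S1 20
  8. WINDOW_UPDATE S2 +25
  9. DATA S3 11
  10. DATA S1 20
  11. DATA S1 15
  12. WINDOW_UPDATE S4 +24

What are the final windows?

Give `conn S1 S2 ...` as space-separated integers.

Op 1: conn=17 S1=17 S2=37 S3=37 S4=37 blocked=[]
Op 2: conn=10 S1=17 S2=37 S3=30 S4=37 blocked=[]
Op 3: conn=-9 S1=17 S2=37 S3=11 S4=37 blocked=[1, 2, 3, 4]
Op 4: conn=-9 S1=22 S2=37 S3=11 S4=37 blocked=[1, 2, 3, 4]
Op 5: conn=-22 S1=22 S2=37 S3=11 S4=24 blocked=[1, 2, 3, 4]
Op 6: conn=-40 S1=22 S2=37 S3=11 S4=6 blocked=[1, 2, 3, 4]
Op 7: conn=-60 S1=2 S2=37 S3=11 S4=6 blocked=[1, 2, 3, 4]
Op 8: conn=-60 S1=2 S2=62 S3=11 S4=6 blocked=[1, 2, 3, 4]
Op 9: conn=-71 S1=2 S2=62 S3=0 S4=6 blocked=[1, 2, 3, 4]
Op 10: conn=-91 S1=-18 S2=62 S3=0 S4=6 blocked=[1, 2, 3, 4]
Op 11: conn=-106 S1=-33 S2=62 S3=0 S4=6 blocked=[1, 2, 3, 4]
Op 12: conn=-106 S1=-33 S2=62 S3=0 S4=30 blocked=[1, 2, 3, 4]

Answer: -106 -33 62 0 30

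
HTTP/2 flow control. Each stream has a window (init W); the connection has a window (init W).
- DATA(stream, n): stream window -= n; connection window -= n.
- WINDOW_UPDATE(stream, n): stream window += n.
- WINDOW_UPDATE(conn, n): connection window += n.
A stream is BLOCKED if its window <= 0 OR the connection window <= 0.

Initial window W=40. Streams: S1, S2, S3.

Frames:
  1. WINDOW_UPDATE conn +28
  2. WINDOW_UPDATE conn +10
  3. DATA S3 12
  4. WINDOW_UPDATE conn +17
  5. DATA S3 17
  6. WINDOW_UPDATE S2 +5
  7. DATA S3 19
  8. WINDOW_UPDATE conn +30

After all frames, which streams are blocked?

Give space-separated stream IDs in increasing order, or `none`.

Answer: S3

Derivation:
Op 1: conn=68 S1=40 S2=40 S3=40 blocked=[]
Op 2: conn=78 S1=40 S2=40 S3=40 blocked=[]
Op 3: conn=66 S1=40 S2=40 S3=28 blocked=[]
Op 4: conn=83 S1=40 S2=40 S3=28 blocked=[]
Op 5: conn=66 S1=40 S2=40 S3=11 blocked=[]
Op 6: conn=66 S1=40 S2=45 S3=11 blocked=[]
Op 7: conn=47 S1=40 S2=45 S3=-8 blocked=[3]
Op 8: conn=77 S1=40 S2=45 S3=-8 blocked=[3]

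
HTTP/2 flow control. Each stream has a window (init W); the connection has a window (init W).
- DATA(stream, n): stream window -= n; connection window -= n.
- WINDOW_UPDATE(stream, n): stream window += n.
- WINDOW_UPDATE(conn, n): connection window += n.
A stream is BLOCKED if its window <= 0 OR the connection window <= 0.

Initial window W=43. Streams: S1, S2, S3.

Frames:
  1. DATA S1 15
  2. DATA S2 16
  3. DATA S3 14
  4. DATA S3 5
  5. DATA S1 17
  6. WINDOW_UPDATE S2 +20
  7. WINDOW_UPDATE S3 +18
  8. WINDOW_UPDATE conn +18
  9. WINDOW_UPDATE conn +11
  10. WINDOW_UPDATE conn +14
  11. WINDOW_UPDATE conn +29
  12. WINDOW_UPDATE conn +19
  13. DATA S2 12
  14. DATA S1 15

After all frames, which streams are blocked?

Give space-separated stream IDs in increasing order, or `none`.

Answer: S1

Derivation:
Op 1: conn=28 S1=28 S2=43 S3=43 blocked=[]
Op 2: conn=12 S1=28 S2=27 S3=43 blocked=[]
Op 3: conn=-2 S1=28 S2=27 S3=29 blocked=[1, 2, 3]
Op 4: conn=-7 S1=28 S2=27 S3=24 blocked=[1, 2, 3]
Op 5: conn=-24 S1=11 S2=27 S3=24 blocked=[1, 2, 3]
Op 6: conn=-24 S1=11 S2=47 S3=24 blocked=[1, 2, 3]
Op 7: conn=-24 S1=11 S2=47 S3=42 blocked=[1, 2, 3]
Op 8: conn=-6 S1=11 S2=47 S3=42 blocked=[1, 2, 3]
Op 9: conn=5 S1=11 S2=47 S3=42 blocked=[]
Op 10: conn=19 S1=11 S2=47 S3=42 blocked=[]
Op 11: conn=48 S1=11 S2=47 S3=42 blocked=[]
Op 12: conn=67 S1=11 S2=47 S3=42 blocked=[]
Op 13: conn=55 S1=11 S2=35 S3=42 blocked=[]
Op 14: conn=40 S1=-4 S2=35 S3=42 blocked=[1]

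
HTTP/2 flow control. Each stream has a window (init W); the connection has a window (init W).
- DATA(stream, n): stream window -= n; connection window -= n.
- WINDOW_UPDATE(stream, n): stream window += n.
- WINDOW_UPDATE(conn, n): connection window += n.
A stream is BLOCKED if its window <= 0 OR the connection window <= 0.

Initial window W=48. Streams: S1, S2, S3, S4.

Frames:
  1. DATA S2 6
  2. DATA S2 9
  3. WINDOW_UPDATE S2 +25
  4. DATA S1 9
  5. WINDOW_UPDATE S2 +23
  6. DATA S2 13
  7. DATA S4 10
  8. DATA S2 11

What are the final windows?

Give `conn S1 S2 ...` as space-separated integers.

Answer: -10 39 57 48 38

Derivation:
Op 1: conn=42 S1=48 S2=42 S3=48 S4=48 blocked=[]
Op 2: conn=33 S1=48 S2=33 S3=48 S4=48 blocked=[]
Op 3: conn=33 S1=48 S2=58 S3=48 S4=48 blocked=[]
Op 4: conn=24 S1=39 S2=58 S3=48 S4=48 blocked=[]
Op 5: conn=24 S1=39 S2=81 S3=48 S4=48 blocked=[]
Op 6: conn=11 S1=39 S2=68 S3=48 S4=48 blocked=[]
Op 7: conn=1 S1=39 S2=68 S3=48 S4=38 blocked=[]
Op 8: conn=-10 S1=39 S2=57 S3=48 S4=38 blocked=[1, 2, 3, 4]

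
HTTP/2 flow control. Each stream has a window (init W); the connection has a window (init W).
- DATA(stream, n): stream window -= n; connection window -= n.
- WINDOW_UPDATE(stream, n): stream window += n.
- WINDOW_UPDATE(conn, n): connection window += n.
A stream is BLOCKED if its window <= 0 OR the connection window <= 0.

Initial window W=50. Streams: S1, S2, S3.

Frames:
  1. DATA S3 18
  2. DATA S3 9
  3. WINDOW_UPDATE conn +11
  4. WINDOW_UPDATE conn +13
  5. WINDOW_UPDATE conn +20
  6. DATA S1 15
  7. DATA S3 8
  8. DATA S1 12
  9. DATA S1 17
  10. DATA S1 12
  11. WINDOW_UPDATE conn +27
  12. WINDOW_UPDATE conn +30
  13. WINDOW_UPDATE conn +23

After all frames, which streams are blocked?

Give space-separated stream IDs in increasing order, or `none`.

Op 1: conn=32 S1=50 S2=50 S3=32 blocked=[]
Op 2: conn=23 S1=50 S2=50 S3=23 blocked=[]
Op 3: conn=34 S1=50 S2=50 S3=23 blocked=[]
Op 4: conn=47 S1=50 S2=50 S3=23 blocked=[]
Op 5: conn=67 S1=50 S2=50 S3=23 blocked=[]
Op 6: conn=52 S1=35 S2=50 S3=23 blocked=[]
Op 7: conn=44 S1=35 S2=50 S3=15 blocked=[]
Op 8: conn=32 S1=23 S2=50 S3=15 blocked=[]
Op 9: conn=15 S1=6 S2=50 S3=15 blocked=[]
Op 10: conn=3 S1=-6 S2=50 S3=15 blocked=[1]
Op 11: conn=30 S1=-6 S2=50 S3=15 blocked=[1]
Op 12: conn=60 S1=-6 S2=50 S3=15 blocked=[1]
Op 13: conn=83 S1=-6 S2=50 S3=15 blocked=[1]

Answer: S1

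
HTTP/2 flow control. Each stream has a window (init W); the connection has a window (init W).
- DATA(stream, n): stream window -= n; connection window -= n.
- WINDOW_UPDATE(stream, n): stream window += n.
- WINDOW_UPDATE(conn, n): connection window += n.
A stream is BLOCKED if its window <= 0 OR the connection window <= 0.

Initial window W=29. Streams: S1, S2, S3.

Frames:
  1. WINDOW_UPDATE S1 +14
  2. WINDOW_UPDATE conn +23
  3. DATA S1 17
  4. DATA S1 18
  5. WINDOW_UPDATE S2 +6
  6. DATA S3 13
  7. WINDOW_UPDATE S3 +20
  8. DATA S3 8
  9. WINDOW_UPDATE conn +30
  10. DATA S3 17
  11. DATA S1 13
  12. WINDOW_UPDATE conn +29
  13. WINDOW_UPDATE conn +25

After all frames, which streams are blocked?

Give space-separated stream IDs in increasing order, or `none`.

Op 1: conn=29 S1=43 S2=29 S3=29 blocked=[]
Op 2: conn=52 S1=43 S2=29 S3=29 blocked=[]
Op 3: conn=35 S1=26 S2=29 S3=29 blocked=[]
Op 4: conn=17 S1=8 S2=29 S3=29 blocked=[]
Op 5: conn=17 S1=8 S2=35 S3=29 blocked=[]
Op 6: conn=4 S1=8 S2=35 S3=16 blocked=[]
Op 7: conn=4 S1=8 S2=35 S3=36 blocked=[]
Op 8: conn=-4 S1=8 S2=35 S3=28 blocked=[1, 2, 3]
Op 9: conn=26 S1=8 S2=35 S3=28 blocked=[]
Op 10: conn=9 S1=8 S2=35 S3=11 blocked=[]
Op 11: conn=-4 S1=-5 S2=35 S3=11 blocked=[1, 2, 3]
Op 12: conn=25 S1=-5 S2=35 S3=11 blocked=[1]
Op 13: conn=50 S1=-5 S2=35 S3=11 blocked=[1]

Answer: S1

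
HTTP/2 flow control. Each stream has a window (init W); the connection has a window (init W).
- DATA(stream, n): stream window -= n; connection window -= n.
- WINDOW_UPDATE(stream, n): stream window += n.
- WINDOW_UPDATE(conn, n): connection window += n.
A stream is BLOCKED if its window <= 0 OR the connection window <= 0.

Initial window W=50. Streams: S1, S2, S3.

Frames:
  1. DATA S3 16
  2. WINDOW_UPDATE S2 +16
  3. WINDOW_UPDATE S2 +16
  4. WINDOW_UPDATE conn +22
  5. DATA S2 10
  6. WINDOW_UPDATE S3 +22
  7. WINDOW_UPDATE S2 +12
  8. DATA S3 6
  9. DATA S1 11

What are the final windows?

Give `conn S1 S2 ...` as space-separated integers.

Op 1: conn=34 S1=50 S2=50 S3=34 blocked=[]
Op 2: conn=34 S1=50 S2=66 S3=34 blocked=[]
Op 3: conn=34 S1=50 S2=82 S3=34 blocked=[]
Op 4: conn=56 S1=50 S2=82 S3=34 blocked=[]
Op 5: conn=46 S1=50 S2=72 S3=34 blocked=[]
Op 6: conn=46 S1=50 S2=72 S3=56 blocked=[]
Op 7: conn=46 S1=50 S2=84 S3=56 blocked=[]
Op 8: conn=40 S1=50 S2=84 S3=50 blocked=[]
Op 9: conn=29 S1=39 S2=84 S3=50 blocked=[]

Answer: 29 39 84 50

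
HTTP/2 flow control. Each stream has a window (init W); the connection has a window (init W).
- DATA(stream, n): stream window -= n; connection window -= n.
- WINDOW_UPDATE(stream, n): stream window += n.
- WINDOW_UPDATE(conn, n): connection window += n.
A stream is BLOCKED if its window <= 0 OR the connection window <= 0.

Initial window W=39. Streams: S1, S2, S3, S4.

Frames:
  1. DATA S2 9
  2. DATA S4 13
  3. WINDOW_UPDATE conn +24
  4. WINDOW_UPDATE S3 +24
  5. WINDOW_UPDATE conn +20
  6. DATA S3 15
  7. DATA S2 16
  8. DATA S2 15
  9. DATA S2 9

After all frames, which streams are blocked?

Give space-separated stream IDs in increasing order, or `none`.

Answer: S2

Derivation:
Op 1: conn=30 S1=39 S2=30 S3=39 S4=39 blocked=[]
Op 2: conn=17 S1=39 S2=30 S3=39 S4=26 blocked=[]
Op 3: conn=41 S1=39 S2=30 S3=39 S4=26 blocked=[]
Op 4: conn=41 S1=39 S2=30 S3=63 S4=26 blocked=[]
Op 5: conn=61 S1=39 S2=30 S3=63 S4=26 blocked=[]
Op 6: conn=46 S1=39 S2=30 S3=48 S4=26 blocked=[]
Op 7: conn=30 S1=39 S2=14 S3=48 S4=26 blocked=[]
Op 8: conn=15 S1=39 S2=-1 S3=48 S4=26 blocked=[2]
Op 9: conn=6 S1=39 S2=-10 S3=48 S4=26 blocked=[2]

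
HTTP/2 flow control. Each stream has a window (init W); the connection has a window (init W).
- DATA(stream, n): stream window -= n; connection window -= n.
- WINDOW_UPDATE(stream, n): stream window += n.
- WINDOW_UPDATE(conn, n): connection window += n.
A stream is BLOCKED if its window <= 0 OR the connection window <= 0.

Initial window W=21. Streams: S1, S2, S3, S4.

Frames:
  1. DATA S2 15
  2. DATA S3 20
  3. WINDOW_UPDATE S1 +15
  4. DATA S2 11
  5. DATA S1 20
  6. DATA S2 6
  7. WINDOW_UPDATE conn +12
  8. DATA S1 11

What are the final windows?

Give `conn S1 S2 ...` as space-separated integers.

Answer: -50 5 -11 1 21

Derivation:
Op 1: conn=6 S1=21 S2=6 S3=21 S4=21 blocked=[]
Op 2: conn=-14 S1=21 S2=6 S3=1 S4=21 blocked=[1, 2, 3, 4]
Op 3: conn=-14 S1=36 S2=6 S3=1 S4=21 blocked=[1, 2, 3, 4]
Op 4: conn=-25 S1=36 S2=-5 S3=1 S4=21 blocked=[1, 2, 3, 4]
Op 5: conn=-45 S1=16 S2=-5 S3=1 S4=21 blocked=[1, 2, 3, 4]
Op 6: conn=-51 S1=16 S2=-11 S3=1 S4=21 blocked=[1, 2, 3, 4]
Op 7: conn=-39 S1=16 S2=-11 S3=1 S4=21 blocked=[1, 2, 3, 4]
Op 8: conn=-50 S1=5 S2=-11 S3=1 S4=21 blocked=[1, 2, 3, 4]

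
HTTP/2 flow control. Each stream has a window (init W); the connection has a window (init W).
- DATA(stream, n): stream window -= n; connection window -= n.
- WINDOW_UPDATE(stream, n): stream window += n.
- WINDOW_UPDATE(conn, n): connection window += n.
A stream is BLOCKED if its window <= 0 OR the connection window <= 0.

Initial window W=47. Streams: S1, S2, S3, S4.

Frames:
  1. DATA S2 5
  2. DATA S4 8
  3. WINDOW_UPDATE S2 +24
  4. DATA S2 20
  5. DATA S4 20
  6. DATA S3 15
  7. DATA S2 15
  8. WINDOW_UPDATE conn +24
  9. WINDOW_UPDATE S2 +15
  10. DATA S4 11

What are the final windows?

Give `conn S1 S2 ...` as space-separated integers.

Answer: -23 47 46 32 8

Derivation:
Op 1: conn=42 S1=47 S2=42 S3=47 S4=47 blocked=[]
Op 2: conn=34 S1=47 S2=42 S3=47 S4=39 blocked=[]
Op 3: conn=34 S1=47 S2=66 S3=47 S4=39 blocked=[]
Op 4: conn=14 S1=47 S2=46 S3=47 S4=39 blocked=[]
Op 5: conn=-6 S1=47 S2=46 S3=47 S4=19 blocked=[1, 2, 3, 4]
Op 6: conn=-21 S1=47 S2=46 S3=32 S4=19 blocked=[1, 2, 3, 4]
Op 7: conn=-36 S1=47 S2=31 S3=32 S4=19 blocked=[1, 2, 3, 4]
Op 8: conn=-12 S1=47 S2=31 S3=32 S4=19 blocked=[1, 2, 3, 4]
Op 9: conn=-12 S1=47 S2=46 S3=32 S4=19 blocked=[1, 2, 3, 4]
Op 10: conn=-23 S1=47 S2=46 S3=32 S4=8 blocked=[1, 2, 3, 4]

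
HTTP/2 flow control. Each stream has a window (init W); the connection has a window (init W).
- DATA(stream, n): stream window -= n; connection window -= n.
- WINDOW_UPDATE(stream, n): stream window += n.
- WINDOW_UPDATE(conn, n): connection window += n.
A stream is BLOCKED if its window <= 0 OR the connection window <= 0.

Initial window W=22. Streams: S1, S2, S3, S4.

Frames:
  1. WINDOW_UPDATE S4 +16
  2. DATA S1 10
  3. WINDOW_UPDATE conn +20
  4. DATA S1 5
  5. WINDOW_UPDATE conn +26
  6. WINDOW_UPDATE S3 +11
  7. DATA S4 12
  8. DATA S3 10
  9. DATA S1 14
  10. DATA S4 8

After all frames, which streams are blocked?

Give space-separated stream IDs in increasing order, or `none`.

Answer: S1

Derivation:
Op 1: conn=22 S1=22 S2=22 S3=22 S4=38 blocked=[]
Op 2: conn=12 S1=12 S2=22 S3=22 S4=38 blocked=[]
Op 3: conn=32 S1=12 S2=22 S3=22 S4=38 blocked=[]
Op 4: conn=27 S1=7 S2=22 S3=22 S4=38 blocked=[]
Op 5: conn=53 S1=7 S2=22 S3=22 S4=38 blocked=[]
Op 6: conn=53 S1=7 S2=22 S3=33 S4=38 blocked=[]
Op 7: conn=41 S1=7 S2=22 S3=33 S4=26 blocked=[]
Op 8: conn=31 S1=7 S2=22 S3=23 S4=26 blocked=[]
Op 9: conn=17 S1=-7 S2=22 S3=23 S4=26 blocked=[1]
Op 10: conn=9 S1=-7 S2=22 S3=23 S4=18 blocked=[1]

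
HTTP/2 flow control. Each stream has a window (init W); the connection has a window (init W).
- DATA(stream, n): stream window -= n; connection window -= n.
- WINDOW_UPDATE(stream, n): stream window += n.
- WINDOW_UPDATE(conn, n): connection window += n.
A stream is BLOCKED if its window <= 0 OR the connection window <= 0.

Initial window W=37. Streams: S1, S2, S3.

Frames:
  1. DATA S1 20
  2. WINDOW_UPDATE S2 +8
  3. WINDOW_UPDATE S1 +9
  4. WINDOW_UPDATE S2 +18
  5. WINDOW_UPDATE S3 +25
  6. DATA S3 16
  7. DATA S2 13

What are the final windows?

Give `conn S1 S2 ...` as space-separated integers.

Op 1: conn=17 S1=17 S2=37 S3=37 blocked=[]
Op 2: conn=17 S1=17 S2=45 S3=37 blocked=[]
Op 3: conn=17 S1=26 S2=45 S3=37 blocked=[]
Op 4: conn=17 S1=26 S2=63 S3=37 blocked=[]
Op 5: conn=17 S1=26 S2=63 S3=62 blocked=[]
Op 6: conn=1 S1=26 S2=63 S3=46 blocked=[]
Op 7: conn=-12 S1=26 S2=50 S3=46 blocked=[1, 2, 3]

Answer: -12 26 50 46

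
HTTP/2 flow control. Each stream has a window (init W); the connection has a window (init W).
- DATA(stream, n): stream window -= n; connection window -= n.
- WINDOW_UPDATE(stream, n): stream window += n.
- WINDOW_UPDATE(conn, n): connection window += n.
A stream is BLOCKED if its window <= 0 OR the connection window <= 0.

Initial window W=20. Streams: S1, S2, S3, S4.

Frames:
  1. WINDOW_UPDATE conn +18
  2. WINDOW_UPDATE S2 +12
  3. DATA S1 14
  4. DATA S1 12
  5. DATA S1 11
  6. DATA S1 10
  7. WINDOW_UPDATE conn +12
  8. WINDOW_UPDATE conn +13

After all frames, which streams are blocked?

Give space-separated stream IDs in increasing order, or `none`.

Answer: S1

Derivation:
Op 1: conn=38 S1=20 S2=20 S3=20 S4=20 blocked=[]
Op 2: conn=38 S1=20 S2=32 S3=20 S4=20 blocked=[]
Op 3: conn=24 S1=6 S2=32 S3=20 S4=20 blocked=[]
Op 4: conn=12 S1=-6 S2=32 S3=20 S4=20 blocked=[1]
Op 5: conn=1 S1=-17 S2=32 S3=20 S4=20 blocked=[1]
Op 6: conn=-9 S1=-27 S2=32 S3=20 S4=20 blocked=[1, 2, 3, 4]
Op 7: conn=3 S1=-27 S2=32 S3=20 S4=20 blocked=[1]
Op 8: conn=16 S1=-27 S2=32 S3=20 S4=20 blocked=[1]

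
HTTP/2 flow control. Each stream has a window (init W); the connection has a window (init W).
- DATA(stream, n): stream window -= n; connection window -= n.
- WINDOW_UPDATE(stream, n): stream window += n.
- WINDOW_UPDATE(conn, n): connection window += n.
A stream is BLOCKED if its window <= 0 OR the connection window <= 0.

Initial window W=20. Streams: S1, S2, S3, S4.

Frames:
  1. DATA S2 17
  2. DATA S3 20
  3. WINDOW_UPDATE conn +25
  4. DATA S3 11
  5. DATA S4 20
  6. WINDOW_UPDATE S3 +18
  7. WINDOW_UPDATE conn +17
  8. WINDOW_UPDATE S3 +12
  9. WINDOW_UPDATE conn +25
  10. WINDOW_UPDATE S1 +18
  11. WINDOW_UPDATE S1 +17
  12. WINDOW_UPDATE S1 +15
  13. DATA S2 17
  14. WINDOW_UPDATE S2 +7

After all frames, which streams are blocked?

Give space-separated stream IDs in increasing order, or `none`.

Answer: S2 S4

Derivation:
Op 1: conn=3 S1=20 S2=3 S3=20 S4=20 blocked=[]
Op 2: conn=-17 S1=20 S2=3 S3=0 S4=20 blocked=[1, 2, 3, 4]
Op 3: conn=8 S1=20 S2=3 S3=0 S4=20 blocked=[3]
Op 4: conn=-3 S1=20 S2=3 S3=-11 S4=20 blocked=[1, 2, 3, 4]
Op 5: conn=-23 S1=20 S2=3 S3=-11 S4=0 blocked=[1, 2, 3, 4]
Op 6: conn=-23 S1=20 S2=3 S3=7 S4=0 blocked=[1, 2, 3, 4]
Op 7: conn=-6 S1=20 S2=3 S3=7 S4=0 blocked=[1, 2, 3, 4]
Op 8: conn=-6 S1=20 S2=3 S3=19 S4=0 blocked=[1, 2, 3, 4]
Op 9: conn=19 S1=20 S2=3 S3=19 S4=0 blocked=[4]
Op 10: conn=19 S1=38 S2=3 S3=19 S4=0 blocked=[4]
Op 11: conn=19 S1=55 S2=3 S3=19 S4=0 blocked=[4]
Op 12: conn=19 S1=70 S2=3 S3=19 S4=0 blocked=[4]
Op 13: conn=2 S1=70 S2=-14 S3=19 S4=0 blocked=[2, 4]
Op 14: conn=2 S1=70 S2=-7 S3=19 S4=0 blocked=[2, 4]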